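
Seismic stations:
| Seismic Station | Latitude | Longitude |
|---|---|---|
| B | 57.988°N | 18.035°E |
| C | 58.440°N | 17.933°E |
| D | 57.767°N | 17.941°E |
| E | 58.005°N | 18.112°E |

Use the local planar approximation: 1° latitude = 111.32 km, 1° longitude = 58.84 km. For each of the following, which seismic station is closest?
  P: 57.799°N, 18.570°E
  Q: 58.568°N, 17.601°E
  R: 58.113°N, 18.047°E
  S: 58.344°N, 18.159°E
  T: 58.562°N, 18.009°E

P→E; Q→C; R→E; S→C; T→C

P at 57.799°N, 18.570°E:
  B: 37.863 km
  C: 80.601 km
  D: 37.181 km
  E: 35.385 km
  → nearest: E (35.385 km)
Q at 58.568°N, 17.601°E:
  B: 69.432 km
  C: 24.179 km
  D: 91.384 km
  E: 69.512 km
  → nearest: C (24.179 km)
R at 58.113°N, 18.047°E:
  B: 13.933 km
  C: 37.015 km
  D: 39.018 km
  E: 12.616 km
  → nearest: E (12.616 km)
S at 58.344°N, 18.159°E:
  B: 40.296 km
  C: 17.060 km
  D: 65.500 km
  E: 37.839 km
  → nearest: C (17.060 km)
T at 58.562°N, 18.009°E:
  B: 63.916 km
  C: 14.298 km
  D: 88.590 km
  E: 62.301 km
  → nearest: C (14.298 km)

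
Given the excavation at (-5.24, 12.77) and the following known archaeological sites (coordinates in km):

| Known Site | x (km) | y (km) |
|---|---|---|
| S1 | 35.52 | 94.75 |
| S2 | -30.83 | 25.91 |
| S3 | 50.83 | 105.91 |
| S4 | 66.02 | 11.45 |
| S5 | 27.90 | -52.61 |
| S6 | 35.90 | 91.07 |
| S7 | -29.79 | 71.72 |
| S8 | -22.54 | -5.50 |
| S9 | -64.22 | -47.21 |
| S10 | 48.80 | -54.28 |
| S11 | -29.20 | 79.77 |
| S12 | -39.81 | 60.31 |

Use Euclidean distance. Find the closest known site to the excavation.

Distances from (-5.24, 12.77):
S1: √((40.76)² + (81.98)²) = √(1661.3776 + 6720.7204) = 91.55 km
S2: √((-25.59)² + (13.14)²) = √(654.8481 + 172.6596) = 28.77 km
S3: √((56.07)² + (93.14)²) = √(3143.8449 + 8675.0596) = 108.71 km
S4: √((71.26)² + (-1.32)²) = √(5077.9876 + 1.7424) = 71.27 km
S5: √((33.14)² + (-65.38)²) = √(1098.2596 + 4274.5444) = 73.30 km
S6: √((41.14)² + (78.30)²) = √(1692.4996 + 6130.8900) = 88.45 km
S7: √((-24.55)² + (58.95)²) = √(602.7025 + 3475.1025) = 63.86 km
S8: √((-17.30)² + (-18.27)²) = √(299.2900 + 333.7929) = 25.16 km
S9: √((-58.98)² + (-59.98)²) = √(3478.6404 + 3597.6004) = 84.12 km
S10: √((54.04)² + (-67.05)²) = √(2920.3216 + 4495.7025) = 86.12 km
S11: √((-23.96)² + (67.00)²) = √(574.0816 + 4489.0000) = 71.16 km
S12: √((-34.57)² + (47.54)²) = √(1195.0849 + 2260.0516) = 58.78 km
Minimum: S8 at 25.16 km.

S8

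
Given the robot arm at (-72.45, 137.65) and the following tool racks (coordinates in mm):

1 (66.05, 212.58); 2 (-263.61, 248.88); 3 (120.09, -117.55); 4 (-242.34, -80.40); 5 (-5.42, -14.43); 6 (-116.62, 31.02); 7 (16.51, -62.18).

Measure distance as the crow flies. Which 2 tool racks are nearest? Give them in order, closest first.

6, 1

Distances from (-72.45, 137.65):
1: 157.47 mm
2: 221.17 mm
3: 319.69 mm
4: 276.42 mm
5: 166.20 mm
6: 115.42 mm
7: 218.74 mm
Sorted: 6 (115.42 mm) < 1 (157.47 mm) < 5 (166.20 mm) < 7 (218.74 mm) < …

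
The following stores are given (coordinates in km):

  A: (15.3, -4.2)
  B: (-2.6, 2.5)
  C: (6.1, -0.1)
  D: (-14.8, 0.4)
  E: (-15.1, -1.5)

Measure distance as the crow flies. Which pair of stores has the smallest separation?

Pairwise distances:
A–B: √((-17.9)² + (6.7)²) = √(320.410 + 44.890) = 19.1 km
A–C: √((-9.2)² + (4.1)²) = √(84.640 + 16.810) = 10.1 km
A–D: √((-30.1)² + (4.6)²) = √(906.010 + 21.160) = 30.4 km
A–E: √((-30.4)² + (2.7)²) = √(924.160 + 7.290) = 30.5 km
B–C: √((8.7)² + (-2.6)²) = √(75.690 + 6.760) = 9.1 km
B–D: √((-12.2)² + (-2.1)²) = √(148.840 + 4.410) = 12.4 km
B–E: √((-12.5)² + (-4.0)²) = √(156.250 + 16.000) = 13.1 km
C–D: √((-20.9)² + (0.5)²) = √(436.810 + 0.250) = 20.9 km
C–E: √((-21.2)² + (-1.4)²) = √(449.440 + 1.960) = 21.2 km
D–E: √((-0.3)² + (-1.9)²) = √(0.090 + 3.610) = 1.9 km
Closest pair: D–E at 1.9 km.

D and E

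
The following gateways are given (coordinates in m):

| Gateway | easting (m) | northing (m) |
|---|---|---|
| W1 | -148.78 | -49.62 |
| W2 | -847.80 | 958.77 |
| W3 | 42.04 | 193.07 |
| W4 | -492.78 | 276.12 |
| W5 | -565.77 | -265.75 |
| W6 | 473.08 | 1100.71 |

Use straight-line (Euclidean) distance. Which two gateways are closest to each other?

Pairwise distances:
W1–W3: 308.72 m
W1–W5: 469.67 m
W1–W4: 473.75 m
W3–W4: 541.23 m
W4–W5: 546.76 m
W3–W5: 761.54 m
W2–W4: 769.45 m
W3–W6: 1004.79 m
W2–W3: 1173.93 m
W1–W2: 1226.98 m
W2–W5: 1256.58 m
W4–W6: 1269.97 m
W1–W6: 1307.66 m
W2–W6: 1328.48 m
W5–W6: 1716.51 m
Closest pair: W1–W3 at 308.72 m.

W1 and W3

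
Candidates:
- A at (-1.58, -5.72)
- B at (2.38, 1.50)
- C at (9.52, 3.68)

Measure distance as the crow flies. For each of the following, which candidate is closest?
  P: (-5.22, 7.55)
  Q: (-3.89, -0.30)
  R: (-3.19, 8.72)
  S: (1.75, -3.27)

P→B; Q→A; R→B; S→A

P at (-5.22, 7.55):
  A: √((3.64)² + (-13.27)²) = √(13.2496 + 176.0929) = 13.76
  B: √((7.60)² + (-6.05)²) = √(57.7600 + 36.6025) = 9.71
  C: √((14.74)² + (-3.87)²) = √(217.2676 + 14.9769) = 15.24
  → nearest: B (9.71)
Q at (-3.89, -0.30):
  A: √((2.31)² + (-5.42)²) = √(5.3361 + 29.3764) = 5.89
  B: √((6.27)² + (1.80)²) = √(39.3129 + 3.2400) = 6.52
  C: √((13.41)² + (3.98)²) = √(179.8281 + 15.8404) = 13.99
  → nearest: A (5.89)
R at (-3.19, 8.72):
  A: √((1.61)² + (-14.44)²) = √(2.5921 + 208.5136) = 14.53
  B: √((5.57)² + (-7.22)²) = √(31.0249 + 52.1284) = 9.12
  C: √((12.71)² + (-5.04)²) = √(161.5441 + 25.4016) = 13.67
  → nearest: B (9.12)
S at (1.75, -3.27):
  A: √((-3.33)² + (-2.45)²) = √(11.0889 + 6.0025) = 4.13
  B: √((0.63)² + (4.77)²) = √(0.3969 + 22.7529) = 4.81
  C: √((7.77)² + (6.95)²) = √(60.3729 + 48.3025) = 10.42
  → nearest: A (4.13)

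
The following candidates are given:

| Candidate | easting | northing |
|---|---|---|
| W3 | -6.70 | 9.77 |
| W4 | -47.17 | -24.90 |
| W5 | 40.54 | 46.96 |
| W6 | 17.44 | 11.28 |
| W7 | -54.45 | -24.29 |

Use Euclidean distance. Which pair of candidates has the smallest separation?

W4 and W7

Pairwise distances:
W3–W4: 53.29
W3–W5: 60.12
W3–W6: 24.19
W3–W7: 58.65
W4–W5: 113.39
W4–W6: 74.05
W4–W7: 7.31
W5–W6: 42.50
W5–W7: 118.74
W6–W7: 80.21
Closest pair: W4–W7 at 7.31.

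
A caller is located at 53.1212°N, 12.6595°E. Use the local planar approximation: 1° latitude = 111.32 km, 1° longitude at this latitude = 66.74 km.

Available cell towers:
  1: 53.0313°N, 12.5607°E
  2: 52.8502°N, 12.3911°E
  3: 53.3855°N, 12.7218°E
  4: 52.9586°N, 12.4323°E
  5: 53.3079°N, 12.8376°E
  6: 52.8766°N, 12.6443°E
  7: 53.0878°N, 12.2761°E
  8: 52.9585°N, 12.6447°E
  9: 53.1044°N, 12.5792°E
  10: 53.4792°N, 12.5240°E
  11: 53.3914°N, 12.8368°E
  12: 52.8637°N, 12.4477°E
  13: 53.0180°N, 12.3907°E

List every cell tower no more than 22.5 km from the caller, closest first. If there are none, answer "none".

9, 1, 8, 13

Distances from 53.1212°N, 12.6595°E:
1: 11.9847 km
2: 35.0851 km
3: 29.7142 km
4: 23.6127 km
5: 23.9424 km
6: 27.2478 km
7: 25.8568 km
8: 18.1387 km
9: 5.6762 km
10: 40.8657 km
11: 32.3225 km
12: 31.9608 km
13: 21.3029 km
Threshold 22.5 km: 9 (5.6762 km), 1 (11.9847 km), 8 (18.1387 km), 13 (21.3029 km) are within range.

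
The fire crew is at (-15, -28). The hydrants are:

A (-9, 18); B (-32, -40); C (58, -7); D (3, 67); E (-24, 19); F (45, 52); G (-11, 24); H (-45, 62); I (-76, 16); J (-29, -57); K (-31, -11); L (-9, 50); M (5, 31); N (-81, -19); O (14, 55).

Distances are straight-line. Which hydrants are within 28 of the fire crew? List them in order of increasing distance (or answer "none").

Distances from (-15, -28):
A: 46.4
B: 20.8
C: 76.0
D: 96.7
E: 47.9
F: 100.0
G: 52.2
H: 94.9
I: 75.2
J: 32.2
K: 23.3
L: 78.2
M: 62.3
N: 66.6
O: 87.9
Threshold 28: B (20.8), K (23.3) are within range.

B, K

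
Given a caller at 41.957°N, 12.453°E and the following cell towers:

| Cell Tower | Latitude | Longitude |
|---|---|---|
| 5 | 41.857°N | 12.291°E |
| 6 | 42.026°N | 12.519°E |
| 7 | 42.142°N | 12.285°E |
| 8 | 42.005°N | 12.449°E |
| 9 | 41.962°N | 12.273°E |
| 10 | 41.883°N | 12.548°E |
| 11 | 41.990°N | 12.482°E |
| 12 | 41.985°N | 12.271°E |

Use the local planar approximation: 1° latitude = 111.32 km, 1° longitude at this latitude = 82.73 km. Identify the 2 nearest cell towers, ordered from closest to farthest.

Distances from 41.957°N, 12.453°E:
5: √((-0.100·111.32)² + (-0.162·82.73)²) = √(123.92142 + 179.62057) = 17.422 km
6: √((0.069·111.32)² + (0.066·82.73)²) = √(58.99899 + 29.81357) = 9.424 km
7: √((0.185·111.32)² + (-0.168·82.73)²) = √(424.12107 + 193.17219) = 24.845 km
8: √((0.048·111.32)² + (-0.004·82.73)²) = √(28.55150 + 0.10951) = 5.354 km
9: √((0.005·111.32)² + (-0.180·82.73)²) = √(0.30980 + 221.75379) = 14.902 km
10: √((-0.074·111.32)² + (0.095·82.73)²) = √(67.85937 + 61.76938) = 11.385 km
11: √((0.033·111.32)² + (0.029·82.73)²) = √(13.49504 + 5.75602) = 4.388 km
12: √((0.028·111.32)² + (-0.182·82.73)²) = √(9.71544 + 226.70903) = 15.376 km
Sorted: 11 (4.388 km) < 8 (5.354 km) < 6 (9.424 km) < 10 (11.385 km) < …

11, 8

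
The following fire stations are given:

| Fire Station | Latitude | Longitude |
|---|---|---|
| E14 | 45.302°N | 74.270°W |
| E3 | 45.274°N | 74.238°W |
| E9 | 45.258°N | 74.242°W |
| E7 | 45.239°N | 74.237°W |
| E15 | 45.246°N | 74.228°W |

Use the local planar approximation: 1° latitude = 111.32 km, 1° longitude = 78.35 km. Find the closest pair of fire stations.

Pairwise distances:
E7–E15: √((0.007·111.32)² + (0.009·78.35)²) = √(0.60721 + 0.49724) = 1.051 km
E9–E15: √((-0.012·111.32)² + (0.014·78.35)²) = √(1.78447 + 1.20319) = 1.728 km
E3–E9: √((-0.016·111.32)² + (-0.004·78.35)²) = √(3.17239 + 0.09822) = 1.808 km
E9–E7: √((-0.019·111.32)² + (0.005·78.35)²) = √(4.47356 + 0.15347) = 2.151 km
E3–E15: √((-0.028·111.32)² + (0.010·78.35)²) = √(9.71544 + 0.61387) = 3.214 km
E3–E7: √((-0.035·111.32)² + (0.001·78.35)²) = √(15.18037 + 0.00614) = 3.897 km
E14–E3: √((-0.028·111.32)² + (0.032·78.35)²) = √(9.71544 + 6.28605) = 4.000 km
E14–E9: √((-0.044·111.32)² + (0.028·78.35)²) = √(23.99119 + 4.81276) = 5.367 km
E14–E15: √((-0.056·111.32)² + (0.042·78.35)²) = √(38.86176 + 10.82871) = 7.049 km
E14–E7: √((-0.063·111.32)² + (0.033·78.35)²) = √(49.18441 + 6.68507) = 7.475 km
Closest pair: E7–E15 at 1.051 km.

E7 and E15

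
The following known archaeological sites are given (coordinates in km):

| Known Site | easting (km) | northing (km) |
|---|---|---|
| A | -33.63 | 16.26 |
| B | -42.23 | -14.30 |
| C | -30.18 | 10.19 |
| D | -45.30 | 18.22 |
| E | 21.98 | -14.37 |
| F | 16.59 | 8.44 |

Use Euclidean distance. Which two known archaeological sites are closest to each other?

Pairwise distances:
A–B: 31.75 km
A–C: 6.98 km
A–D: 11.83 km
A–E: 63.49 km
A–F: 50.83 km
B–C: 27.29 km
B–D: 32.66 km
B–E: 64.21 km
B–F: 63.06 km
C–D: 17.12 km
C–E: 57.65 km
C–F: 46.80 km
D–E: 74.76 km
D–F: 62.66 km
E–F: 23.44 km
Closest pair: A–C at 6.98 km.

A and C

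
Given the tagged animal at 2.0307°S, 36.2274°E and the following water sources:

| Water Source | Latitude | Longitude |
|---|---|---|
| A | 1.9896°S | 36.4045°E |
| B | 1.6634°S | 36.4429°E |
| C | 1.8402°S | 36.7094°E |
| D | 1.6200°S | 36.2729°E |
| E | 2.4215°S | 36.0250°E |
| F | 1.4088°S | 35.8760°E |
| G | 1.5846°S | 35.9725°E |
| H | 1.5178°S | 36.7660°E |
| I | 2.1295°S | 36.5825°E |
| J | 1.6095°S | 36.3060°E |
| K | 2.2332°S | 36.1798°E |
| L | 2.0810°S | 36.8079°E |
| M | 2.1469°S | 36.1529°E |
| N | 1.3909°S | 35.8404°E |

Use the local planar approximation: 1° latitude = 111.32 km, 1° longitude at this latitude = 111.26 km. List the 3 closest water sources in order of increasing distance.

M, A, K

Distances from 2.0307°S, 36.2274°E:
A: √((0.0411·111.32)² + (0.1771·111.26)²) = √(20.932931 + 388.253370) = 20.2284 km
B: √((0.3673·111.32)² + (0.2155·111.26)²) = √(1671.815133 + 574.873991) = 47.3993 km
C: √((0.1905·111.32)² + (0.4820·111.26)²) = √(449.713946 + 2875.889450) = 57.6680 km
D: √((0.4107·111.32)² + (0.0455·111.26)²) = √(2090.238299 + 25.627185) = 45.9985 km
E: √((-0.3908·111.32)² + (-0.2024·111.26)²) = √(1892.585487 + 507.106442) = 48.9867 km
F: √((0.6219·111.32)² + (-0.3514·111.26)²) = √(4792.780162 + 1528.556955) = 79.5068 km
G: √((0.4461·111.32)² + (-0.2549·111.26)²) = √(2466.100901 + 804.299469) = 57.1874 km
H: √((0.5129·111.32)² + (0.5386·111.26)²) = √(3259.956413 + 3590.962000) = 82.7703 km
I: √((-0.0988·111.32)² + (0.3551·111.26)²) = √(120.965155 + 1560.915725) = 41.0107 km
J: √((0.4212·111.32)² + (0.0786·111.26)²) = √(2198.483044 + 76.475655) = 47.6965 km
K: √((-0.2025·111.32)² + (-0.0476·111.26)²) = √(508.155289 + 28.047362) = 23.1560 km
L: √((-0.0503·111.32)² + (0.5805·111.26)²) = √(31.353236 + 4171.406940) = 64.8287 km
M: √((-0.1162·111.32)² + (-0.0745·111.26)²) = √(167.324159 + 68.705366) = 15.3633 km
N: √((0.6398·111.32)² + (-0.3870·111.26)²) = √(5072.649634 + 1853.958640) = 83.2262 km
Sorted: M (15.3633 km) < A (20.2284 km) < K (23.1560 km) < I (41.0107 km) < D (45.9985 km) < …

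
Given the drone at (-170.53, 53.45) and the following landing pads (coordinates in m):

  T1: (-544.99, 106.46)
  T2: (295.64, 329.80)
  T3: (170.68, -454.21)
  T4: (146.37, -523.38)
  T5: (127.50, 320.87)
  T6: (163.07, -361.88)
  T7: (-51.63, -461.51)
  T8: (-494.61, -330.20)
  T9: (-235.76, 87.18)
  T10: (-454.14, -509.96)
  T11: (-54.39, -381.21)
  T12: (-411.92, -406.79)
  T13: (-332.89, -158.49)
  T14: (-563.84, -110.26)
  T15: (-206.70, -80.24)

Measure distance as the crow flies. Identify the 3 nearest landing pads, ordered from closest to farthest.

Distances from (-170.53, 53.45):
T1: √((-374.46)² + (53.01)²) = √(140220.2916 + 2810.0601) = 378.19 m
T2: √((466.17)² + (276.35)²) = √(217314.4689 + 76369.3225) = 541.93 m
T3: √((341.21)² + (-507.66)²) = √(116424.2641 + 257718.6756) = 611.67 m
T4: √((316.90)² + (-576.83)²) = √(100425.6100 + 332732.8489) = 658.15 m
T5: √((298.03)² + (267.42)²) = √(88821.8809 + 71513.4564) = 400.42 m
T6: √((333.60)² + (-415.33)²) = √(111288.9600 + 172499.0089) = 532.72 m
T7: √((118.90)² + (-514.96)²) = √(14137.2100 + 265183.8016) = 528.51 m
T8: √((-324.08)² + (-383.65)²) = √(105027.8464 + 147187.3225) = 502.21 m
T9: √((-65.23)² + (33.73)²) = √(4254.9529 + 1137.7129) = 73.43 m
T10: √((-283.61)² + (-563.41)²) = √(80434.6321 + 317430.8281) = 630.77 m
T11: √((116.14)² + (-434.66)²) = √(13488.4996 + 188929.3156) = 449.91 m
T12: √((-241.39)² + (-460.24)²) = √(58269.1321 + 211820.8576) = 519.70 m
T13: √((-162.36)² + (-211.94)²) = √(26360.7696 + 44918.5636) = 266.98 m
T14: √((-393.31)² + (-163.71)²) = √(154692.7561 + 26800.9641) = 426.02 m
T15: √((-36.17)² + (-133.69)²) = √(1308.2689 + 17873.0161) = 138.50 m
Sorted: T9 (73.43 m) < T15 (138.50 m) < T13 (266.98 m) < T1 (378.19 m) < T5 (400.42 m) < …

T9, T15, T13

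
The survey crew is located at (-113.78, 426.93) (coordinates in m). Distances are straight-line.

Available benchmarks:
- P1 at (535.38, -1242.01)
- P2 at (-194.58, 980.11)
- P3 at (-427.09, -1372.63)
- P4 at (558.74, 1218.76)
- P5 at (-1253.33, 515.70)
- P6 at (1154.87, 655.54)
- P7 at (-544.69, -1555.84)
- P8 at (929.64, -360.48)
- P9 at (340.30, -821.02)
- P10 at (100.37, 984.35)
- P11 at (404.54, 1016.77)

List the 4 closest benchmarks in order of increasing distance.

Distances from (-113.78, 426.93):
P1: √((649.16)² + (-1668.94)²) = √(421408.7056 + 2785360.7236) = 1790.75 m
P2: √((-80.80)² + (553.18)²) = √(6528.6400 + 306008.1124) = 559.05 m
P3: √((-313.31)² + (-1799.56)²) = √(98163.1561 + 3238416.1936) = 1826.63 m
P4: √((672.52)² + (791.83)²) = √(452283.1504 + 626994.7489) = 1038.88 m
P5: √((-1139.55)² + (88.77)²) = √(1298574.2025 + 7880.1129) = 1143.00 m
P6: √((1268.65)² + (228.61)²) = √(1609472.8225 + 52262.5321) = 1289.08 m
P7: √((-430.91)² + (-1982.77)²) = √(185683.4281 + 3931376.8729) = 2029.05 m
P8: √((1043.42)² + (-787.41)²) = √(1088725.2964 + 620014.5081) = 1307.19 m
P9: √((454.08)² + (-1247.95)²) = √(206188.6464 + 1557379.2025) = 1327.99 m
P10: √((214.15)² + (557.42)²) = √(45860.2225 + 310717.0564) = 597.14 m
P11: √((518.32)² + (589.84)²) = √(268655.6224 + 347911.2256) = 785.22 m
Sorted: P2 (559.05 m) < P10 (597.14 m) < P11 (785.22 m) < P4 (1038.88 m) < P5 (1143.00 m) < P6 (1289.08 m) < …

P2, P10, P11, P4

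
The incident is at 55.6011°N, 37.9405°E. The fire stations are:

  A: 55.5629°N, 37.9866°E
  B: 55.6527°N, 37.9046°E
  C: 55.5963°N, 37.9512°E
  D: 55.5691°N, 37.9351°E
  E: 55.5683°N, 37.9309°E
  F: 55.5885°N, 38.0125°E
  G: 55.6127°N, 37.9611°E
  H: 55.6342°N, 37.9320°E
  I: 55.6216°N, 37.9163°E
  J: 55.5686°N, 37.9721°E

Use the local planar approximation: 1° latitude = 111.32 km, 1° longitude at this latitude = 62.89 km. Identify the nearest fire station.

Distances from 55.6011°N, 37.9405°E:
A: √((-0.0382·111.32)² + (0.0461·62.89)²) = √(18.083110 + 8.405529) = 5.1467 km
B: √((0.0516·111.32)² + (-0.0359·62.89)²) = √(32.994823 + 5.097440) = 6.1719 km
C: √((-0.0048·111.32)² + (0.0107·62.89)²) = √(0.285515 + 0.452825) = 0.8593 km
D: √((-0.0320·111.32)² + (-0.0054·62.89)²) = √(12.689554 + 0.115332) = 3.5784 km
E: √((-0.0328·111.32)² + (-0.0096·62.89)²) = √(13.331962 + 0.364507) = 3.7009 km
F: √((-0.0126·111.32)² + (0.0720·62.89)²) = √(1.967377 + 20.503508) = 4.7403 km
G: √((0.0116·111.32)² + (0.0206·62.89)²) = √(1.667487 + 1.678408) = 1.8292 km
H: √((0.0331·111.32)² + (-0.0085·62.89)²) = √(13.576955 + 0.285760) = 3.7233 km
I: √((0.0205·111.32)² + (-0.0242·62.89)²) = √(5.207798 + 2.316295) = 2.7430 km
J: √((-0.0325·111.32)² + (0.0316·62.89)²) = √(13.089200 + 3.949457) = 4.1278 km
Minimum: C at 0.8593 km.

C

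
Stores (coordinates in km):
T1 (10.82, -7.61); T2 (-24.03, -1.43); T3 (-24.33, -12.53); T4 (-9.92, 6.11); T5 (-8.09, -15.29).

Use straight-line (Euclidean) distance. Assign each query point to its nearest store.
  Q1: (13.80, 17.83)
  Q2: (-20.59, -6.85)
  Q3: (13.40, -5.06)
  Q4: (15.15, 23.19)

Q1 at (13.80, 17.83):
  T1: 25.61 km
  T2: 42.45 km
  T3: 48.74 km
  T4: 26.46 km
  T5: 39.70 km
  → nearest: T1 (25.61 km)
Q2 at (-20.59, -6.85):
  T1: 31.42 km
  T2: 6.42 km
  T3: 6.80 km
  T4: 16.79 km
  T5: 15.08 km
  → nearest: T2 (6.42 km)
Q3 at (13.40, -5.06):
  T1: 3.63 km
  T2: 37.61 km
  T3: 38.46 km
  T4: 25.86 km
  T5: 23.80 km
  → nearest: T1 (3.63 km)
Q4 at (15.15, 23.19):
  T1: 31.10 km
  T2: 46.27 km
  T3: 53.24 km
  T4: 30.34 km
  T5: 44.95 km
  → nearest: T4 (30.34 km)

Q1→T1; Q2→T2; Q3→T1; Q4→T4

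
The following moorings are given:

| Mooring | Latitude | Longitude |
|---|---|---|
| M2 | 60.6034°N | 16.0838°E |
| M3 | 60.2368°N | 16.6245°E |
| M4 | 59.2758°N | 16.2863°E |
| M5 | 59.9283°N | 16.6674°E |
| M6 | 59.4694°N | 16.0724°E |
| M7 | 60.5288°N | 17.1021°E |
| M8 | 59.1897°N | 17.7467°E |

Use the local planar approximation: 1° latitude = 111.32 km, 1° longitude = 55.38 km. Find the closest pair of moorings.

M4 and M6

Pairwise distances:
M2–M3: 50.6171 km
M2–M4: 148.2133 km
M2–M5: 81.8072 km
M2–M6: 126.2385 km
M2–M7: 57.0016 km
M2–M8: 182.3379 km
M3–M4: 108.6057 km
M3–M5: 34.4243 km
M3–M6: 90.7338 km
M3–M7: 41.9068 km
M3–M8: 132.0957 km
M4–M5: 75.6404 km
M4–M6: 24.5925 km
M4–M7: 146.6183 km
M4–M8: 81.4429 km
M5–M6: 60.7900 km
M5–M7: 71.0503 km
M5–M8: 101.6510 km
M6–M7: 130.9957 km
M6–M8: 97.8109 km
M7–M8: 153.2834 km
Closest pair: M4–M6 at 24.5925 km.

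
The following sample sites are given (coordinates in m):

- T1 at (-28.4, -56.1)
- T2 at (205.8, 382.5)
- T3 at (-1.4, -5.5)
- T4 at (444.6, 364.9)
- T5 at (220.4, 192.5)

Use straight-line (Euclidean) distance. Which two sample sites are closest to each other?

T1 and T3

Pairwise distances:
T1–T2: √((234.2)² + (438.6)²) = √(54849.640 + 192369.960) = 497.2 m
T1–T3: √((27.0)² + (50.6)²) = √(729.000 + 2560.360) = 57.4 m
T1–T4: √((473.0)² + (421.0)²) = √(223729.000 + 177241.000) = 633.2 m
T1–T5: √((248.8)² + (248.6)²) = √(61901.440 + 61801.960) = 351.7 m
T2–T3: √((-207.2)² + (-388.0)²) = √(42931.840 + 150544.000) = 439.9 m
T2–T4: √((238.8)² + (-17.6)²) = √(57025.440 + 309.760) = 239.4 m
T2–T5: √((14.6)² + (-190.0)²) = √(213.160 + 36100.000) = 190.6 m
T3–T4: √((446.0)² + (370.4)²) = √(198916.000 + 137196.160) = 579.8 m
T3–T5: √((221.8)² + (198.0)²) = √(49195.240 + 39204.000) = 297.3 m
T4–T5: √((-224.2)² + (-172.4)²) = √(50265.640 + 29721.760) = 282.8 m
Closest pair: T1–T3 at 57.4 m.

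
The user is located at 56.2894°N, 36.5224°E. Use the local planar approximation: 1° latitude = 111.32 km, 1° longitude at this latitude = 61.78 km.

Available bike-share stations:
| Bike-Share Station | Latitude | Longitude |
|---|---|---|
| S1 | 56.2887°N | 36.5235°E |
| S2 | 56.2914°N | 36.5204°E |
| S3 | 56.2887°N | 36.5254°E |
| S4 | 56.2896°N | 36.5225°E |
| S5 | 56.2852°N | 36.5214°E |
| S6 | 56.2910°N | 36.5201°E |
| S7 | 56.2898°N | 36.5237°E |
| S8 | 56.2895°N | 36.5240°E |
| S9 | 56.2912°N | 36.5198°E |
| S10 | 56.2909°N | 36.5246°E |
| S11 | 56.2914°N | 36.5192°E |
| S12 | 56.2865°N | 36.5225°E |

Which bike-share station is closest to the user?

Distances from 56.2894°N, 36.5224°E:
S1: √((-0.0007·111.32)² + (0.0011·61.78)²) = √(0.006072 + 0.004618) = 0.1034 km
S2: √((0.0020·111.32)² + (-0.0020·61.78)²) = √(0.049569 + 0.015267) = 0.2546 km
S3: √((-0.0007·111.32)² + (0.0030·61.78)²) = √(0.006072 + 0.034351) = 0.2011 km
S4: √((0.0002·111.32)² + (0.0001·61.78)²) = √(0.000496 + 0.000038) = 0.0231 km
S5: √((-0.0042·111.32)² + (-0.0010·61.78)²) = √(0.218597 + 0.003817) = 0.4716 km
S6: √((0.0016·111.32)² + (-0.0023·61.78)²) = √(0.031724 + 0.020191) = 0.2278 km
S7: √((0.0004·111.32)² + (0.0013·61.78)²) = √(0.001983 + 0.006450) = 0.0918 km
S8: √((0.0001·111.32)² + (0.0016·61.78)²) = √(0.000124 + 0.009771) = 0.0995 km
S9: √((0.0018·111.32)² + (-0.0026·61.78)²) = √(0.040151 + 0.025801) = 0.2568 km
S10: √((0.0015·111.32)² + (0.0022·61.78)²) = √(0.027882 + 0.018473) = 0.2153 km
S11: √((0.0020·111.32)² + (-0.0032·61.78)²) = √(0.049569 + 0.039084) = 0.2977 km
S12: √((-0.0029·111.32)² + (0.0001·61.78)²) = √(0.104218 + 0.000038) = 0.3229 km
Minimum: S4 at 0.0231 km.

S4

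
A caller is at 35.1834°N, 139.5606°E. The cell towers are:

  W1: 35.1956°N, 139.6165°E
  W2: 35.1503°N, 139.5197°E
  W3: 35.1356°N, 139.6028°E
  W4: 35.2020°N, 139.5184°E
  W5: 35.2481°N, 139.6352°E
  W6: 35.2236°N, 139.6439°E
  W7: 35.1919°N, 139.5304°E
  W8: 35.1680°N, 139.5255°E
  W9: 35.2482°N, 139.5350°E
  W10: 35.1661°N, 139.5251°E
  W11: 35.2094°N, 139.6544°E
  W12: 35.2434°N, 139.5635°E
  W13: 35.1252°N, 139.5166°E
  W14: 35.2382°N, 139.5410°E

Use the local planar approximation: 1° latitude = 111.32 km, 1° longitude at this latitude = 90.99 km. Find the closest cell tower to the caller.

W7

Distances from 35.1834°N, 139.5606°E:
W1: √((0.0122·111.32)² + (0.0559·90.99)²) = √(1.844446 + 25.870865) = 5.2645 km
W2: √((-0.0331·111.32)² + (-0.0409·90.99)²) = √(13.576955 + 13.849495) = 5.2370 km
W3: √((-0.0478·111.32)² + (0.0422·90.99)²) = √(28.314063 + 14.743895) = 6.5619 km
W4: √((0.0186·111.32)² + (-0.0422·90.99)²) = √(4.287186 + 14.743895) = 4.3625 km
W5: √((0.0647·111.32)² + (0.0746·90.99)²) = √(51.874623 + 46.074962) = 9.8969 km
W6: √((0.0402·111.32)² + (0.0833·90.99)²) = √(20.026198 + 57.448320) = 8.8020 km
W7: √((0.0085·111.32)² + (-0.0302·90.99)²) = √(0.895332 + 7.550943) = 2.9062 km
W8: √((-0.0154·111.32)² + (-0.0351·90.99)²) = √(2.938920 + 10.200033) = 3.6248 km
W9: √((0.0648·111.32)² + (-0.0256·90.99)²) = √(52.035102 + 5.425843) = 7.5803 km
W10: √((-0.0173·111.32)² + (-0.0355·90.99)²) = √(3.708844 + 10.433837) = 3.7607 km
W11: √((0.0260·111.32)² + (0.0938·90.99)²) = √(8.377088 + 72.843869) = 9.0123 km
W12: √((0.0600·111.32)² + (0.0029·90.99)²) = √(44.611713 + 0.069628) = 6.6844 km
W13: √((-0.0582·111.32)² + (-0.0440·90.99)²) = √(41.975160 + 16.028493) = 7.6160 km
W14: √((0.0548·111.32)² + (-0.0196·90.99)²) = √(37.214099 + 3.180530) = 6.3557 km
Minimum: W7 at 2.9062 km.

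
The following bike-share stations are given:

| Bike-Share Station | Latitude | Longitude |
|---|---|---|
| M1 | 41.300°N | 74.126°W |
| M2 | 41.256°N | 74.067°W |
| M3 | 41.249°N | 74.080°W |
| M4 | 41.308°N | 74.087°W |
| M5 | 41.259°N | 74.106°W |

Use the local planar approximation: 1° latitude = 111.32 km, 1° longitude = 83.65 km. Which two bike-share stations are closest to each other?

Pairwise distances:
M2–M3: 1.338 km
M3–M5: 2.443 km
M2–M5: 3.279 km
M1–M4: 3.382 km
M1–M5: 4.861 km
M4–M5: 5.682 km
M2–M4: 6.026 km
M3–M4: 6.594 km
M1–M3: 6.858 km
M1–M2: 6.953 km
Closest pair: M2–M3 at 1.338 km.

M2 and M3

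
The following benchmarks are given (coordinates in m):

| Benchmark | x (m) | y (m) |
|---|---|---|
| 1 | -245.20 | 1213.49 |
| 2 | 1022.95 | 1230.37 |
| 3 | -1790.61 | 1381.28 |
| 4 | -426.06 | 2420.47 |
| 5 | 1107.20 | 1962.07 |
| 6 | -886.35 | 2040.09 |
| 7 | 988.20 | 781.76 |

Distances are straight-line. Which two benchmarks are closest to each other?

2 and 7

Pairwise distances:
2–7: 449.95 m
4–6: 597.12 m
2–5: 736.53 m
1–6: 1046.11 m
3–6: 1118.80 m
5–7: 1186.29 m
1–4: 1220.46 m
1–2: 1268.26 m
1–7: 1306.78 m
1–5: 1545.75 m
1–3: 1554.49 m
4–5: 1600.32 m
3–4: 1715.20 m
2–4: 1875.09 m
5–6: 1995.08 m
2–6: 2073.90 m
4–7: 2164.60 m
6–7: 2257.73 m
2–3: 2817.60 m
3–7: 2842.75 m
3–5: 2955.44 m
Closest pair: 2–7 at 449.95 m.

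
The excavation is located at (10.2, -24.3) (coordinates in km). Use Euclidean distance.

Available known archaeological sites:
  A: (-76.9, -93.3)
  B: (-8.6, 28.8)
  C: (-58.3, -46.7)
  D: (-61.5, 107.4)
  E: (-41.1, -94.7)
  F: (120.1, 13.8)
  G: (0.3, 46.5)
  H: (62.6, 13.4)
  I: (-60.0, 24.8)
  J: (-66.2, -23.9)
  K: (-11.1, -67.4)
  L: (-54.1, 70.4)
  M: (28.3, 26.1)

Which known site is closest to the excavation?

Distances from (10.2, -24.3):
A: √((-87.1)² + (-69.0)²) = √(7586.410 + 4761.000) = 111.1 km
B: √((-18.8)² + (53.1)²) = √(353.440 + 2819.610) = 56.3 km
C: √((-68.5)² + (-22.4)²) = √(4692.250 + 501.760) = 72.1 km
D: √((-71.7)² + (131.7)²) = √(5140.890 + 17344.890) = 150.0 km
E: √((-51.3)² + (-70.4)²) = √(2631.690 + 4956.160) = 87.1 km
F: √((109.9)² + (38.1)²) = √(12078.010 + 1451.610) = 116.3 km
G: √((-9.9)² + (70.8)²) = √(98.010 + 5012.640) = 71.5 km
H: √((52.4)² + (37.7)²) = √(2745.760 + 1421.290) = 64.6 km
I: √((-70.2)² + (49.1)²) = √(4928.040 + 2410.810) = 85.7 km
J: √((-76.4)² + (0.4)²) = √(5836.960 + 0.160) = 76.4 km
K: √((-21.3)² + (-43.1)²) = √(453.690 + 1857.610) = 48.1 km
L: √((-64.3)² + (94.7)²) = √(4134.490 + 8968.090) = 114.5 km
M: √((18.1)² + (50.4)²) = √(327.610 + 2540.160) = 53.6 km
Minimum: K at 48.1 km.

K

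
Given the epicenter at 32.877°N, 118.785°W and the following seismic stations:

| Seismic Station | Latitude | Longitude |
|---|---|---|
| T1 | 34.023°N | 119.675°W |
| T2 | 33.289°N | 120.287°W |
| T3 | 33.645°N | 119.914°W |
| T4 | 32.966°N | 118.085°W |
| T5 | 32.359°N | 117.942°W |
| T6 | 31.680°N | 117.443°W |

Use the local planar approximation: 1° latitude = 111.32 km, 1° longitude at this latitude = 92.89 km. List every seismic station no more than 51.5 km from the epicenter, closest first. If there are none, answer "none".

Distances from 32.877°N, 118.785°W:
T1: 152.018 km
T2: 146.866 km
T3: 135.305 km
T4: 65.773 km
T5: 97.247 km
T6: 182.470 km
Threshold 51.5 km: none within range.

none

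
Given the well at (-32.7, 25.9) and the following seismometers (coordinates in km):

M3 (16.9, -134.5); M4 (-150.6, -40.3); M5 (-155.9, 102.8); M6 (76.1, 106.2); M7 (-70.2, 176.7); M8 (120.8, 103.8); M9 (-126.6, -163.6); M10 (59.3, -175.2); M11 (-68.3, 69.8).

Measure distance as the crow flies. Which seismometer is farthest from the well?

M10

Distances from (-32.7, 25.9):
M3: √((49.6)² + (-160.4)²) = √(2460.1600 + 25728.1600) = 167.89 km
M4: √((-117.9)² + (-66.2)²) = √(13900.4100 + 4382.4400) = 135.21 km
M5: √((-123.2)² + (76.9)²) = √(15178.2400 + 5913.6100) = 145.23 km
M6: √((108.8)² + (80.3)²) = √(11837.4400 + 6448.0900) = 135.22 km
M7: √((-37.5)² + (150.8)²) = √(1406.2500 + 22740.6400) = 155.39 km
M8: √((153.5)² + (77.9)²) = √(23562.2500 + 6068.4100) = 172.14 km
M9: √((-93.9)² + (-189.5)²) = √(8817.2100 + 35910.2500) = 211.49 km
M10: √((92.0)² + (-201.1)²) = √(8464.0000 + 40441.2100) = 221.15 km
M11: √((-35.6)² + (43.9)²) = √(1267.3600 + 1927.2100) = 56.52 km
Maximum: M10 at 221.15 km.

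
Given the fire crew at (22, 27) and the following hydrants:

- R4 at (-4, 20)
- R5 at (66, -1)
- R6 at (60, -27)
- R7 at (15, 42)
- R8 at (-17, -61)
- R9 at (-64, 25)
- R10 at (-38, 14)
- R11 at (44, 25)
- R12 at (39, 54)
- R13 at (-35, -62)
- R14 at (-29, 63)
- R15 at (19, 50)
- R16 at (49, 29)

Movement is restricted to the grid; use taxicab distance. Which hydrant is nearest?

R7

Distances from (22, 27):
R4: 33
R5: 72
R6: 92
R7: 22
R8: 127
R9: 88
R10: 73
R11: 24
R12: 44
R13: 146
R14: 87
R15: 26
R16: 29
Minimum: R7 at 22.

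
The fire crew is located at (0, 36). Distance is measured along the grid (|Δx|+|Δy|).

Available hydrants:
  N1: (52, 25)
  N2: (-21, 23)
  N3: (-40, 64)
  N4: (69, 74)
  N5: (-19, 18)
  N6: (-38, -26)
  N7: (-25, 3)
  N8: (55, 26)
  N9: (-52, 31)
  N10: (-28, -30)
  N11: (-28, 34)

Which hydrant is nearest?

N11

Distances from (0, 36):
N1: |52| + |-11| = 52 + 11 = 63
N2: |-21| + |-13| = 21 + 13 = 34
N3: |-40| + |28| = 40 + 28 = 68
N4: |69| + |38| = 69 + 38 = 107
N5: |-19| + |-18| = 19 + 18 = 37
N6: |-38| + |-62| = 38 + 62 = 100
N7: |-25| + |-33| = 25 + 33 = 58
N8: |55| + |-10| = 55 + 10 = 65
N9: |-52| + |-5| = 52 + 5 = 57
N10: |-28| + |-66| = 28 + 66 = 94
N11: |-28| + |-2| = 28 + 2 = 30
Minimum: N11 at 30.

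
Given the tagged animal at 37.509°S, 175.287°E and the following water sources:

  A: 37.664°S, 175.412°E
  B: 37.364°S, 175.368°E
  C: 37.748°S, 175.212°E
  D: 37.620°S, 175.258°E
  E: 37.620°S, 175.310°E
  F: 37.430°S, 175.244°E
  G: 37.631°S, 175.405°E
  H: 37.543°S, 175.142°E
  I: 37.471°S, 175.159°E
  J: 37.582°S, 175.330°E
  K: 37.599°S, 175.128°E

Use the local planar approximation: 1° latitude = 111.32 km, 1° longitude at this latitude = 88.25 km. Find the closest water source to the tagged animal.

J

Distances from 37.509°S, 175.287°E:
A: √((-0.155·111.32)² + (0.125·88.25)²) = √(297.72122 + 121.68848) = 20.479 km
B: √((0.145·111.32)² + (0.081·88.25)²) = √(260.54479 + 51.09748) = 17.653 km
C: √((-0.239·111.32)² + (-0.075·88.25)²) = √(707.85157 + 43.80785) = 27.416 km
D: √((-0.111·111.32)² + (-0.029·88.25)²) = √(152.68359 + 6.54976) = 12.619 km
E: √((-0.111·111.32)² + (0.023·88.25)²) = √(152.68359 + 4.11989) = 12.522 km
F: √((0.079·111.32)² + (-0.043·88.25)²) = √(77.33936 + 14.40013) = 9.578 km
G: √((-0.122·111.32)² + (0.118·88.25)²) = √(184.44465 + 108.44098) = 17.114 km
H: √((-0.034·111.32)² + (-0.145·88.25)²) = √(14.32532 + 163.74401) = 13.344 km
I: √((0.038·111.32)² + (-0.128·88.25)²) = √(17.89425 + 127.59962) = 12.062 km
J: √((-0.073·111.32)² + (0.043·88.25)²) = √(66.03773 + 14.40013) = 8.969 km
K: √((-0.090·111.32)² + (-0.159·88.25)²) = √(100.37635 + 196.89001) = 17.241 km
Minimum: J at 8.969 km.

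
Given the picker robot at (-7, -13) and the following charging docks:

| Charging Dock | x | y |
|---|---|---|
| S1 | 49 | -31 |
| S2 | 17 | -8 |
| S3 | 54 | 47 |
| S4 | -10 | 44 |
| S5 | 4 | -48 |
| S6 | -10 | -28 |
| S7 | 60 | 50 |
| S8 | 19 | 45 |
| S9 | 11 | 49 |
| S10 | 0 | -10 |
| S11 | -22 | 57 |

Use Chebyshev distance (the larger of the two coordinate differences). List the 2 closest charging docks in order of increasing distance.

S10, S6

Distances from (-7, -13):
S1: 56
S2: 24
S3: 61
S4: 57
S5: 35
S6: 15
S7: 67
S8: 58
S9: 62
S10: 7
S11: 70
Sorted: S10 (7) < S6 (15) < S2 (24) < S5 (35) < …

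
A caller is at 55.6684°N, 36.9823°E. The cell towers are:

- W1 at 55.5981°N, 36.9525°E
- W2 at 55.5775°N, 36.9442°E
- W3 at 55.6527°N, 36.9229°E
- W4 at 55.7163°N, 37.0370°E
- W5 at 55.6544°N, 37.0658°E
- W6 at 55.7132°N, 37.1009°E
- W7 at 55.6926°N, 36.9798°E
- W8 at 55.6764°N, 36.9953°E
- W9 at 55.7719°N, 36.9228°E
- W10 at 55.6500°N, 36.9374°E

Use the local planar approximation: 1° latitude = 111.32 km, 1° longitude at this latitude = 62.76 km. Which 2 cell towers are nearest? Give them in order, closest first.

Distances from 55.6684°N, 36.9823°E:
W1: √((-0.0703·111.32)² + (-0.0298·62.76)²) = √(61.243083 + 3.497828) = 8.0462 km
W2: √((-0.0909·111.32)² + (-0.0381·62.76)²) = √(102.393918 + 5.717627) = 10.3977 km
W3: √((-0.0157·111.32)² + (-0.0594·62.76)²) = √(3.054539 + 13.897566) = 4.1173 km
W4: √((0.0479·111.32)² + (0.0547·62.76)²) = √(28.432655 + 11.785297) = 6.3418 km
W5: √((-0.0140·111.32)² + (0.0835·62.76)²) = √(2.428860 + 27.462421) = 5.4673 km
W6: √((0.0448·111.32)² + (0.1186·62.76)²) = √(24.871525 + 55.403251) = 8.9596 km
W7: √((0.0242·111.32)² + (-0.0025·62.76)²) = √(7.257334 + 0.024618) = 2.6985 km
W8: √((0.0080·111.32)² + (0.0130·62.76)²) = √(0.793097 + 0.665660) = 1.2078 km
W9: √((0.1035·111.32)² + (-0.0595·62.76)²) = √(132.747727 + 13.944399) = 12.1117 km
W10: √((-0.0184·111.32)² + (-0.0449·62.76)²) = √(4.195484 + 7.940696) = 3.4837 km
Sorted: W8 (1.2078 km) < W7 (2.6985 km) < W10 (3.4837 km) < W3 (4.1173 km) < …

W8, W7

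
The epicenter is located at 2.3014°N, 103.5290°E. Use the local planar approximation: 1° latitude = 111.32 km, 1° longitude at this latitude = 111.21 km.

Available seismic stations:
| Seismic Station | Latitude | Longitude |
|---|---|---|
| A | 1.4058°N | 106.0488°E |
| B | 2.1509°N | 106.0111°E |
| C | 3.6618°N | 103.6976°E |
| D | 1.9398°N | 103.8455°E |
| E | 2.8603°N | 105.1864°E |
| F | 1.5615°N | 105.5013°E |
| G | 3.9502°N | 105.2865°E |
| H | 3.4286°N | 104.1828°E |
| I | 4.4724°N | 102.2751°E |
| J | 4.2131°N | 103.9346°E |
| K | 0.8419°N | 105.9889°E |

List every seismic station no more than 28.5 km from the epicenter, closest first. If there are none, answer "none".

Distances from 2.3014°N, 103.5290°E:
A: 297.4338 km
B: 276.5423 km
C: 152.5960 km
D: 53.4717 km
E: 194.5368 km
F: 234.2945 km
G: 268.1229 km
H: 145.0235 km
I: 279.0204 km
J: 217.5383 km
K: 318.1746 km
Threshold 28.5 km: none within range.

none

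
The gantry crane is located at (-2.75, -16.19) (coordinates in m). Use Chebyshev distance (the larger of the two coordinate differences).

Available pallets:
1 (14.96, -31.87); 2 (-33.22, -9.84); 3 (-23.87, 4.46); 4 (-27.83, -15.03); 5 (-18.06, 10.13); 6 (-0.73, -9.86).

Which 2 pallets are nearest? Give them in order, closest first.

6, 1

Distances from (-2.75, -16.19):
1: max(|17.71|, |-15.68|) = 17.71 m
2: max(|-30.47|, |6.35|) = 30.47 m
3: max(|-21.12|, |20.65|) = 21.12 m
4: max(|-25.08|, |1.16|) = 25.08 m
5: max(|-15.31|, |26.32|) = 26.32 m
6: max(|2.02|, |6.33|) = 6.33 m
Sorted: 6 (6.33 m) < 1 (17.71 m) < 3 (21.12 m) < 4 (25.08 m) < …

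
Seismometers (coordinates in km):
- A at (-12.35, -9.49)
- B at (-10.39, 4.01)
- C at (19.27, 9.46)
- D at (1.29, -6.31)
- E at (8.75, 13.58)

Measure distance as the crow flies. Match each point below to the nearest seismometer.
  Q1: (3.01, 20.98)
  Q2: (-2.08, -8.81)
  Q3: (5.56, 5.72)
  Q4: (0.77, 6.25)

Q1 at (3.01, 20.98):
  A: 34.12 km
  B: 21.62 km
  C: 19.93 km
  D: 27.34 km
  E: 9.37 km
  → nearest: E (9.37 km)
Q2 at (-2.08, -8.81):
  A: 10.29 km
  B: 15.28 km
  C: 28.10 km
  D: 4.20 km
  E: 24.87 km
  → nearest: D (4.20 km)
Q3 at (5.56, 5.72):
  A: 23.50 km
  B: 16.04 km
  C: 14.21 km
  D: 12.77 km
  E: 8.48 km
  → nearest: E (8.48 km)
Q4 at (0.77, 6.25):
  A: 20.49 km
  B: 11.38 km
  C: 18.78 km
  D: 12.57 km
  E: 10.84 km
  → nearest: E (10.84 km)

Q1→E; Q2→D; Q3→E; Q4→E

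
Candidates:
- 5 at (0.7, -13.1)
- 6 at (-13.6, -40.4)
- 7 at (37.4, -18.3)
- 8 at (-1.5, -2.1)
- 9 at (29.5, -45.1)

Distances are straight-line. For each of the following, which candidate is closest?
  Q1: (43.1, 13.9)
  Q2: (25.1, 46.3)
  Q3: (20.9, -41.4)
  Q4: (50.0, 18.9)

Q1→7; Q2→8; Q3→9; Q4→7

Q1 at (43.1, 13.9):
  5: √((-42.4)² + (-27.0)²) = √(1797.760 + 729.000) = 50.3
  6: √((-56.7)² + (-54.3)²) = √(3214.890 + 2948.490) = 78.5
  7: √((-5.7)² + (-32.2)²) = √(32.490 + 1036.840) = 32.7
  8: √((-44.6)² + (-16.0)²) = √(1989.160 + 256.000) = 47.4
  9: √((-13.6)² + (-59.0)²) = √(184.960 + 3481.000) = 60.5
  → nearest: 7 (32.7)
Q2 at (25.1, 46.3):
  5: √((-24.4)² + (-59.4)²) = √(595.360 + 3528.360) = 64.2
  6: √((-38.7)² + (-86.7)²) = √(1497.690 + 7516.890) = 94.9
  7: √((12.3)² + (-64.6)²) = √(151.290 + 4173.160) = 65.8
  8: √((-26.6)² + (-48.4)²) = √(707.560 + 2342.560) = 55.2
  9: √((4.4)² + (-91.4)²) = √(19.360 + 8353.960) = 91.5
  → nearest: 8 (55.2)
Q3 at (20.9, -41.4):
  5: √((-20.2)² + (28.3)²) = √(408.040 + 800.890) = 34.8
  6: √((-34.5)² + (1.0)²) = √(1190.250 + 1.000) = 34.5
  7: √((16.5)² + (23.1)²) = √(272.250 + 533.610) = 28.4
  8: √((-22.4)² + (39.3)²) = √(501.760 + 1544.490) = 45.2
  9: √((8.6)² + (-3.7)²) = √(73.960 + 13.690) = 9.4
  → nearest: 9 (9.4)
Q4 at (50.0, 18.9):
  5: √((-49.3)² + (-32.0)²) = √(2430.490 + 1024.000) = 58.8
  6: √((-63.6)² + (-59.3)²) = √(4044.960 + 3516.490) = 87.0
  7: √((-12.6)² + (-37.2)²) = √(158.760 + 1383.840) = 39.3
  8: √((-51.5)² + (-21.0)²) = √(2652.250 + 441.000) = 55.6
  9: √((-20.5)² + (-64.0)²) = √(420.250 + 4096.000) = 67.2
  → nearest: 7 (39.3)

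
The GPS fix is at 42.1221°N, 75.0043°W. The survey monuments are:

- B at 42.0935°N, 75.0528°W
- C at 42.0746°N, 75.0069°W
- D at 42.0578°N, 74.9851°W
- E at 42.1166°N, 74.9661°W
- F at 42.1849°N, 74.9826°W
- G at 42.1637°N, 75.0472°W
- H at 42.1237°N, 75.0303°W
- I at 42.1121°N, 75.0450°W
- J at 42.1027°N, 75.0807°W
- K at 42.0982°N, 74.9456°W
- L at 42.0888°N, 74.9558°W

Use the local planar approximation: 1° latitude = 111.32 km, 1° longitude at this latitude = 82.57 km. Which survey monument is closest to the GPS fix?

Distances from 42.1221°N, 75.0043°W:
B: 5.1160 km
C: 5.2921 km
D: 7.3313 km
E: 3.2130 km
F: 7.2169 km
G: 5.8303 km
H: 2.1542 km
I: 3.5402 km
J: 6.6678 km
K: 5.5291 km
L: 5.4570 km
Minimum: H at 2.1542 km.

H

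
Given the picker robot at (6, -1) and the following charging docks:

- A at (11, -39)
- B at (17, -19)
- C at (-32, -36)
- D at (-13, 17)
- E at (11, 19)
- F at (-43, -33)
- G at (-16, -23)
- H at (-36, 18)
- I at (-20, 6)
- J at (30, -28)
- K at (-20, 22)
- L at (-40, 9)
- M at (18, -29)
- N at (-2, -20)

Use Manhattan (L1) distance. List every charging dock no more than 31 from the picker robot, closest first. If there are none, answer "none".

Distances from (6, -1):
A: 43
B: 29
C: 73
D: 37
E: 25
F: 81
G: 44
H: 61
I: 33
J: 51
K: 49
L: 56
M: 40
N: 27
Threshold 31: E (25), N (27), B (29) are within range.

E, N, B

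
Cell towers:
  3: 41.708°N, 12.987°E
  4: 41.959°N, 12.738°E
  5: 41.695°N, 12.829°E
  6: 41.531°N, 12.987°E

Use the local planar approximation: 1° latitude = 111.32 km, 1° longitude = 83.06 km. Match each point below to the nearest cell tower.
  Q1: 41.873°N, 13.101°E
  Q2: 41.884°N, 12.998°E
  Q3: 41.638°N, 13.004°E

Q1 at 41.873°N, 13.101°E:
  3: 20.665 km
  4: 31.634 km
  5: 30.051 km
  6: 39.231 km
  → nearest: 3 (20.665 km)
Q2 at 41.884°N, 12.998°E:
  3: 19.614 km
  4: 23.153 km
  5: 25.292 km
  6: 39.307 km
  → nearest: 3 (19.614 km)
Q3 at 41.638°N, 13.004°E:
  3: 7.919 km
  4: 42.012 km
  5: 15.860 km
  6: 11.995 km
  → nearest: 3 (7.919 km)

Q1→3; Q2→3; Q3→3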